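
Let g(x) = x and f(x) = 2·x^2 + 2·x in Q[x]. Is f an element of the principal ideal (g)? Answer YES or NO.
In Q[x] the ideal (g) consists of all multiples of g, so f ∈ (g) iff g | f, i.e. iff the remainder of f on division by g is 0. Divide f by g (g is monic, so eliminate the leading term of the running remainder at each step):
  leading term 2·x^2: subtract (2·x)·g(x) = 2·x^2, leaving 2·x
  leading term 2·x: subtract (2)·g(x) = 2·x, leaving 0
The remainder is 0, so f(x) = g(x) · h(x) with h(x) = 2·x + 2. Hence g | f, i.e. f ∈ (g).

Final answer: YES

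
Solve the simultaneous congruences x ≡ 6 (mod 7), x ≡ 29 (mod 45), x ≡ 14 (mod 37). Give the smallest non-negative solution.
The moduli 7, 45, 37 are pairwise coprime, so by the CRT there is a unique solution mod 7·45·37 = 11655.
Solve by successive substitution. Start with x ≡ 6 (mod 7).
  Combine with x ≡ 29 (mod 45): write x = 6 + 7·t and require 6 + 7·t ≡ 29 (mod 45), i.e. 7·t ≡ 29 − 6 ≡ 23 (mod 45). Since 7^(−1) ≡ 13 (mod 45), t ≡ 13·23 ≡ 29 (mod 45). So x ≡ 6 + 7·29 = 209 (mod 315).
  Combine with x ≡ 14 (mod 37): write x = 209 + 315·t and require 209 + 315·t ≡ 14 (mod 37), i.e. 315·t ≡ 14 − 209 ≡ 27 (mod 37). Since 315^(−1) ≡ 2 (mod 37) (315 ≡ 19 (mod 37)), t ≡ 2·27 ≡ 17 (mod 37). So x ≡ 209 + 315·17 = 5564 (mod 11655).
Unique solution in [0, 11655): x = 5564.

Final answer: x ≡ 5564 (mod 11655); the representative in [0, 11655) is 5564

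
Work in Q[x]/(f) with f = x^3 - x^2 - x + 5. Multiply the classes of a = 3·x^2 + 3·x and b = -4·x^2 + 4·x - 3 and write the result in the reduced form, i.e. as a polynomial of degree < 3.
First multiply in Q[x] without reducing: a · b = -12·x^4 + 3·x^2 - 9·x. Now divide by f(x) = x^3 - x^2 - x + 5, eliminating the leading term at each step:
  leading term -12·x^4: subtract (-12·x)·f(x) = -12·x^4 + 12·x^3 + 12·x^2 - 60·x, leaving -12·x^3 - 9·x^2 + 51·x
  leading term -12·x^3: subtract (-12)·f(x) = -12·x^3 + 12·x^2 + 12·x - 60, leaving -21·x^2 + 39·x + 60
The degree is now < 3, so this is the remainder. Hence a · b ≡ -21·x^2 + 39·x + 60 in Q[x]/(f).

Final answer: a · b ≡ -21·x^2 + 39·x + 60 (mod f(x))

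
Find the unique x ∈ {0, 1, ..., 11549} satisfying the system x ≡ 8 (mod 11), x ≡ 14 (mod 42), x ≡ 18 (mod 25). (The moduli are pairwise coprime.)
The moduli 11, 42, 25 are pairwise coprime, so by the CRT there is a unique solution mod 11·42·25 = 11550.
Solve by successive substitution. Start with x ≡ 8 (mod 11).
  Combine with x ≡ 14 (mod 42): write x = 8 + 11·t and require 8 + 11·t ≡ 14 (mod 42), i.e. 11·t ≡ 14 − 8 ≡ 6 (mod 42). Since 11^(−1) ≡ 23 (mod 42), t ≡ 23·6 ≡ 12 (mod 42). So x ≡ 8 + 11·12 = 140 (mod 462).
  Combine with x ≡ 18 (mod 25): write x = 140 + 462·t and require 140 + 462·t ≡ 18 (mod 25), i.e. 462·t ≡ 18 − 140 ≡ 3 (mod 25). Since 462^(−1) ≡ 23 (mod 25) (462 ≡ 12 (mod 25)), t ≡ 23·3 ≡ 19 (mod 25). So x ≡ 140 + 462·19 = 8918 (mod 11550).
Unique solution in [0, 11550): x = 8918.

Final answer: x ≡ 8918 (mod 11550); the representative in [0, 11550) is 8918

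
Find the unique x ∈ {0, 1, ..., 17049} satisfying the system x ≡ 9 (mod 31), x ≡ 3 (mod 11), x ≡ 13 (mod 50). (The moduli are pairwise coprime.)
x ≡ 7263 (mod 17050); the representative in [0, 17050) is 7263

The moduli 31, 11, 50 are pairwise coprime, so by the CRT there is a unique solution mod 31·11·50 = 17050.
Solve by successive substitution. Start with x ≡ 9 (mod 31).
  Combine with x ≡ 3 (mod 11): write x = 9 + 31·t and require 9 + 31·t ≡ 3 (mod 11), i.e. 31·t ≡ 3 − 9 ≡ 5 (mod 11). Since 31^(−1) ≡ 5 (mod 11) (31 ≡ 9 (mod 11)), t ≡ 5·5 ≡ 3 (mod 11). So x ≡ 9 + 31·3 = 102 (mod 341).
  Combine with x ≡ 13 (mod 50): write x = 102 + 341·t and require 102 + 341·t ≡ 13 (mod 50), i.e. 341·t ≡ 13 − 102 ≡ 11 (mod 50). Since 341^(−1) ≡ 11 (mod 50) (341 ≡ 41 (mod 50)), t ≡ 11·11 ≡ 21 (mod 50). So x ≡ 102 + 341·21 = 7263 (mod 17050).
Unique solution in [0, 17050): x = 7263.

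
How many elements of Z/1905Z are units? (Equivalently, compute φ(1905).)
Z/1905Z has φ(1905) = 1008 units

An element a ∈ Z/1905Z is a unit iff gcd(a, 1905) = 1, so the number of units is φ(1905). φ is multiplicative, with φ(p^e) = p^e − p^(e−1). Factorise 1905 = 3 · 5 · 127. Then
  φ(1905) = (3 − 1) · (5 − 1) · (127 − 1) = 2 · 4 · 126 = 1008.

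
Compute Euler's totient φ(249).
φ(249) = 164

φ is multiplicative, with φ(p^e) = p^e − p^(e−1). Factorise 249 = 3 · 83. Then
  φ(249) = (3 − 1) · (83 − 1) = 2 · 82 = 164.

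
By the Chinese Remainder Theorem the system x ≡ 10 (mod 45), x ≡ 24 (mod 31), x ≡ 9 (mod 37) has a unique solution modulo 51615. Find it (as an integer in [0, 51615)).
The moduli 45, 31, 37 are pairwise coprime, so by the CRT there is a unique solution mod 45·31·37 = 51615.
Solve by successive substitution. Start with x ≡ 10 (mod 45).
  Combine with x ≡ 24 (mod 31): write x = 10 + 45·t and require 10 + 45·t ≡ 24 (mod 31), i.e. 45·t ≡ 24 − 10 ≡ 14 (mod 31). Since 45^(−1) ≡ 20 (mod 31) (45 ≡ 14 (mod 31)), t ≡ 20·14 ≡ 1 (mod 31). So x ≡ 10 + 45·1 = 55 (mod 1395).
  Combine with x ≡ 9 (mod 37): write x = 55 + 1395·t and require 55 + 1395·t ≡ 9 (mod 37), i.e. 1395·t ≡ 9 − 55 ≡ 28 (mod 37). Since 1395^(−1) ≡ 10 (mod 37) (1395 ≡ 26 (mod 37)), t ≡ 10·28 ≡ 21 (mod 37). So x ≡ 55 + 1395·21 = 29350 (mod 51615).
Unique solution in [0, 51615): x = 29350.

Final answer: x ≡ 29350 (mod 51615); the representative in [0, 51615) is 29350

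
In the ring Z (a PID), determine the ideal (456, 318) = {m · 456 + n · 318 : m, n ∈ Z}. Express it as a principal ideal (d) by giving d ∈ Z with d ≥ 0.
In the PID Z, (a, b) is generated by gcd(a, b). Compute gcd(456, 318) with the extended Euclidean algorithm, tracking rows (r, s, t) with s·456 + t·318 = r:
  row A: (456, 1, 0)   [1·456 + 0·318 = 456]
  row B: (318, 0, 1)   [0·456 + 1·318 = 318]
  456 = 1·318 + 138   → row C = row A − 1·row B = (138, 1, −1)   [check: 1·456 − 1·318 = 138]
  318 = 2·138 + 42   → row D = row B − 2·row C = (42, −2, 3)   [check: −2·456 + 3·318 = 42]
  138 = 3·42 + 12   → row E = row C − 3·row D = (12, 7, −10)   [check: 7·456 − 10·318 = 12]
  42 = 3·12 + 6   → row F = row D − 3·row E = (6, −23, 33)   [check: −23·456 + 33·318 = 6]
  12 = 2·6 + 0   → remainder 0, stop. gcd = 6 (last nonzero row F).
So gcd(456, 318) = 6, with Bézout identity −23·456 + 33·318 = 6. Containment (⊇): the Bézout identity exhibits 6 as an element of (456, 318), giving (6) ⊆ (456, 318). Containment (⊆): since 6 | 456 and 6 | 318 (456 = 6·76, 318 = 6·53), every Z-linear combination of 456 and 318 is divisible by 6, so (456, 318) ⊆ (6). Therefore (456, 318) = (6), d = 6.

Final answer: (456, 318) = (6); d = 6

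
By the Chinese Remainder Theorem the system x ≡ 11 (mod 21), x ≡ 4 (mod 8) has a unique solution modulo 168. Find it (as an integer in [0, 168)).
x ≡ 116 (mod 168); the representative in [0, 168) is 116

The moduli 21, 8 are pairwise coprime, so by the CRT there is a unique solution mod 21·8 = 168.
Solve by successive substitution. Start with x ≡ 11 (mod 21).
  Combine with x ≡ 4 (mod 8): write x = 11 + 21·t and require 11 + 21·t ≡ 4 (mod 8), i.e. 21·t ≡ 4 − 11 ≡ 1 (mod 8). Since 21^(−1) ≡ 5 (mod 8) (21 ≡ 5 (mod 8)), t ≡ 5·1 ≡ 5 (mod 8). So x ≡ 11 + 21·5 = 116 (mod 168).
Unique solution in [0, 168): x = 116.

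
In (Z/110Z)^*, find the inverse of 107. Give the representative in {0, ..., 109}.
Apply the extended Euclidean algorithm to (110, 107), tracking rows (r, s, t) with s·110 + t·107 = r. Each division r_prev = q·r_cur + r_new produces the new row as (previous row) − q·(current row):
  row A: (110, 1, 0)   [1·110 + 0·107 = 110]
  row B: (107, 0, 1)   [0·110 + 1·107 = 107]
  110 = 1·107 + 3   → row C = row A − 1·row B = (3, 1, −1)   [check: 1·110 − 1·107 = 3]
  107 = 35·3 + 2   → row D = row B − 35·row C = (2, −35, 36)   [check: −35·110 + 36·107 = 2]
  3 = 1·2 + 1   → row E = row C − 1·row D = (1, 36, −37)   [check: 36·110 − 37·107 = 1]
  2 = 2·1 + 0   → remainder 0, stop. gcd = 1 (last nonzero row E).
The gcd is 1, so 107 is invertible mod 110. The last nonzero row gives 36·110 − 37·107 = 1, so t = −37. So 107^(−1) ≡ −37 ≡ 73 (mod 110). Verify: 107 · 73 = 7811 ≡ 1 (mod 110). ✓

Final answer: 107^(−1) ≡ 73 (mod 110)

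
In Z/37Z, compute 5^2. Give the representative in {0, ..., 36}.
25

Use repeated squaring. Binary(2) = 10. Walk through the bits of the exponent 2 left-to-right: at each bit after the leading one, square the running value, then multiply by 5 if the bit is 1 (always reducing mod 37):
  bit 1 = 1 (leading): start with 5.
  bit 2 = 0: square 5^2 = 25 (mod 37).
Final value: 5^2 ≡ 25 (mod 37).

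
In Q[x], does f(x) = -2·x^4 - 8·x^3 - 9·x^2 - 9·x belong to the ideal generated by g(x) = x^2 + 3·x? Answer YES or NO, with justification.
In Q[x] the ideal (g) consists of all multiples of g, so f ∈ (g) iff g | f, i.e. iff the remainder of f on division by g is 0. Divide f by g (g is monic, so eliminate the leading term of the running remainder at each step):
  leading term -2·x^4: subtract (-2·x^2)·g(x) = -2·x^4 - 6·x^3, leaving -2·x^3 - 9·x^2 - 9·x
  leading term -2·x^3: subtract (-2·x)·g(x) = -2·x^3 - 6·x^2, leaving -3·x^2 - 9·x
  leading term -3·x^2: subtract (-3)·g(x) = -3·x^2 - 9·x, leaving 0
The remainder is 0, so f(x) = g(x) · h(x) with h(x) = -2·x^2 - 2·x - 3. Hence g | f, i.e. f ∈ (g).

Final answer: YES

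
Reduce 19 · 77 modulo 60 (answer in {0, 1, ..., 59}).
23

Reduce the factors first: 77 ≡ 17 (mod 60), so 19 · 77 ≡ 19 · 17 (mod 60). 19 · 17 = 323. Dividing by 60: 323 = 5·60 + 23. So (19 · 77) mod 60 = 23.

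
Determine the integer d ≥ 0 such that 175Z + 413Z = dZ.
(175, 413) = (7); d = 7

In the PID Z, (a, b) is generated by gcd(a, b). Compute gcd(413, 175) with the extended Euclidean algorithm, tracking rows (r, s, t) with s·413 + t·175 = r:
  row A: (413, 1, 0)   [1·413 + 0·175 = 413]
  row B: (175, 0, 1)   [0·413 + 1·175 = 175]
  413 = 2·175 + 63   → row C = row A − 2·row B = (63, 1, −2)   [check: 1·413 − 2·175 = 63]
  175 = 2·63 + 49   → row D = row B − 2·row C = (49, −2, 5)   [check: −2·413 + 5·175 = 49]
  63 = 1·49 + 14   → row E = row C − 1·row D = (14, 3, −7)   [check: 3·413 − 7·175 = 14]
  49 = 3·14 + 7   → row F = row D − 3·row E = (7, −11, 26)   [check: −11·413 + 26·175 = 7]
  14 = 2·7 + 0   → remainder 0, stop. gcd = 7 (last nonzero row F).
So gcd(175, 413) = 7, with Bézout identity −11·413 + 26·175 = 7. Containment (⊇): the Bézout identity exhibits 7 as an element of (175, 413), giving (7) ⊆ (175, 413). Containment (⊆): since 7 | 175 and 7 | 413 (175 = 7·25, 413 = 7·59), every Z-linear combination of 175 and 413 is divisible by 7, so (175, 413) ⊆ (7). Therefore (175, 413) = (7), d = 7.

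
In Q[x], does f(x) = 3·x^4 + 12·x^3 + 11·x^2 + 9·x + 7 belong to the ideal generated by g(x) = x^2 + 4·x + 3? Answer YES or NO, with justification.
NO

In Q[x] the ideal (g) consists of all multiples of g, so f ∈ (g) iff g | f, i.e. iff the remainder of f on division by g is 0. Divide f by g (g is monic, so eliminate the leading term of the running remainder at each step):
  leading term 3·x^4: subtract (3·x^2)·g(x) = 3·x^4 + 12·x^3 + 9·x^2, leaving 2·x^2 + 9·x + 7
  leading term 2·x^2: subtract (2)·g(x) = 2·x^2 + 8·x + 6, leaving x + 1
The remainder r(x) = x + 1 ≠ 0 (and deg r < deg g), so g ∤ f, i.e. f ∉ (g).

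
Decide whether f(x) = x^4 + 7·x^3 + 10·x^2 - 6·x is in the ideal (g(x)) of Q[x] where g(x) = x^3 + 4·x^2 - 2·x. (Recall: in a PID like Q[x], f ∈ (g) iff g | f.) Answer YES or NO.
In Q[x] the ideal (g) consists of all multiples of g, so f ∈ (g) iff g | f, i.e. iff the remainder of f on division by g is 0. Divide f by g (g is monic, so eliminate the leading term of the running remainder at each step):
  leading term x^4: subtract (x)·g(x) = x^4 + 4·x^3 - 2·x^2, leaving 3·x^3 + 12·x^2 - 6·x
  leading term 3·x^3: subtract (3)·g(x) = 3·x^3 + 12·x^2 - 6·x, leaving 0
The remainder is 0, so f(x) = g(x) · h(x) with h(x) = x + 3. Hence g | f, i.e. f ∈ (g).

Final answer: YES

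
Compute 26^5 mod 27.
Use repeated squaring. Binary(5) = 101. Walk through the bits of the exponent 5 left-to-right: at each bit after the leading one, square the running value, then multiply by 26 if the bit is 1 (always reducing mod 27):
  bit 1 = 1 (leading): start with 26.
  bit 2 = 0: square 26^2 = 676 ≡ 1 (mod 27).
  bit 3 = 1: square 1^2 = 1; bit is 1, so multiply 1·26 = 26 (mod 27).
Final value: 26^5 ≡ 26 (mod 27).

Final answer: 26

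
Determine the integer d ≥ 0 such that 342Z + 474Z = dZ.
In the PID Z, (a, b) is generated by gcd(a, b). Compute gcd(474, 342) with the extended Euclidean algorithm, tracking rows (r, s, t) with s·474 + t·342 = r:
  row A: (474, 1, 0)   [1·474 + 0·342 = 474]
  row B: (342, 0, 1)   [0·474 + 1·342 = 342]
  474 = 1·342 + 132   → row C = row A − 1·row B = (132, 1, −1)   [check: 1·474 − 1·342 = 132]
  342 = 2·132 + 78   → row D = row B − 2·row C = (78, −2, 3)   [check: −2·474 + 3·342 = 78]
  132 = 1·78 + 54   → row E = row C − 1·row D = (54, 3, −4)   [check: 3·474 − 4·342 = 54]
  78 = 1·54 + 24   → row F = row D − 1·row E = (24, −5, 7)   [check: −5·474 + 7·342 = 24]
  54 = 2·24 + 6   → row G = row E − 2·row F = (6, 13, −18)   [check: 13·474 − 18·342 = 6]
  24 = 4·6 + 0   → remainder 0, stop. gcd = 6 (last nonzero row G).
So gcd(342, 474) = 6, with Bézout identity 13·474 − 18·342 = 6. Containment (⊇): the Bézout identity exhibits 6 as an element of (342, 474), giving (6) ⊆ (342, 474). Containment (⊆): since 6 | 342 and 6 | 474 (342 = 6·57, 474 = 6·79), every Z-linear combination of 342 and 474 is divisible by 6, so (342, 474) ⊆ (6). Therefore (342, 474) = (6), d = 6.

Final answer: (342, 474) = (6); d = 6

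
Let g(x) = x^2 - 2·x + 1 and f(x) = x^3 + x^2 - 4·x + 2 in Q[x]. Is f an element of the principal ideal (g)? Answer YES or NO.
NO

In Q[x] the ideal (g) consists of all multiples of g, so f ∈ (g) iff g | f, i.e. iff the remainder of f on division by g is 0. Divide f by g (g is monic, so eliminate the leading term of the running remainder at each step):
  leading term x^3: subtract (x)·g(x) = x^3 - 2·x^2 + x, leaving 3·x^2 - 5·x + 2
  leading term 3·x^2: subtract (3)·g(x) = 3·x^2 - 6·x + 3, leaving x - 1
The remainder r(x) = x - 1 ≠ 0 (and deg r < deg g), so g ∤ f, i.e. f ∉ (g).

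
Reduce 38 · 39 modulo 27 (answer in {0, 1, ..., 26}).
Reduce the factors first: 38 ≡ 11, 39 ≡ 12 (mod 27), so 38 · 39 ≡ 11 · 12 (mod 27). 11 · 12 = 132. Dividing by 27: 132 = 4·27 + 24. So (38 · 39) mod 27 = 24.

Final answer: 24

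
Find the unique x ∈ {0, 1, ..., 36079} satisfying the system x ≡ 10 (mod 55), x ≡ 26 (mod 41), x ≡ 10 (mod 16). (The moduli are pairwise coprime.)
The moduli 55, 41, 16 are pairwise coprime, so by the CRT there is a unique solution mod 55·41·16 = 36080.
Solve by successive substitution. Start with x ≡ 10 (mod 55).
  Combine with x ≡ 26 (mod 41): write x = 10 + 55·t and require 10 + 55·t ≡ 26 (mod 41), i.e. 55·t ≡ 26 − 10 ≡ 16 (mod 41). Since 55^(−1) ≡ 3 (mod 41) (55 ≡ 14 (mod 41)), t ≡ 3·16 ≡ 7 (mod 41). So x ≡ 10 + 55·7 = 395 (mod 2255).
  Combine with x ≡ 10 (mod 16): write x = 395 + 2255·t and require 395 + 2255·t ≡ 10 (mod 16), i.e. 2255·t ≡ 10 − 395 ≡ 15 (mod 16). Since 2255^(−1) ≡ 15 (mod 16) (2255 ≡ 15 (mod 16)), t ≡ 15·15 ≡ 1 (mod 16). So x ≡ 395 + 2255·1 = 2650 (mod 36080).
Unique solution in [0, 36080): x = 2650.

Final answer: x ≡ 2650 (mod 36080); the representative in [0, 36080) is 2650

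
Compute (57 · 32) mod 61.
Both factors are already reduced mod 61. 57 · 32 = 1824. Dividing by 61: 1824 = 29·61 + 55. So (57 · 32) mod 61 = 55.

Final answer: 55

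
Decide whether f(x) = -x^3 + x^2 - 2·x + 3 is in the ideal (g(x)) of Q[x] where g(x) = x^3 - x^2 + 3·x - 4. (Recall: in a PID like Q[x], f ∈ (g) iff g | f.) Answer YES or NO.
NO

In Q[x] the ideal (g) consists of all multiples of g, so f ∈ (g) iff g | f, i.e. iff the remainder of f on division by g is 0. Divide f by g (g is monic, so eliminate the leading term of the running remainder at each step):
  leading term -x^3: subtract (-1)·g(x) = -x^3 + x^2 - 3·x + 4, leaving x - 1
The remainder r(x) = x - 1 ≠ 0 (and deg r < deg g), so g ∤ f, i.e. f ∉ (g).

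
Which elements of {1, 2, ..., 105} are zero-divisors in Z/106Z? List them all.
nonzero zero-divisors of Z/106Z = {2, 4, 6, 8, 10, 12, 14, 16, 18, 20, 22, 24, 26, 28, 30, 32, 34, 36, 38, 40, 42, 44, 46, 48, 50, 52, 53, 54, 56, 58, 60, 62, 64, 66, 68, 70, 72, 74, 76, 78, 80, 82, 84, 86, 88, 90, 92, 94, 96, 98, 100, 102, 104}

An element a ∈ Z/106Z (with a ≠ 0) is a zero-divisor iff gcd(a, 106) > 1 (because a is a unit precisely when gcd(a, n) = 1, and in Z/nZ every nonzero, non-unit element is a zero-divisor). Scan a = 1, ..., 105 and keep those with gcd(a, 106) > 1:
  gcd(2, 106) = 2, gcd(4, 106) = 2, gcd(6, 106) = 2, gcd(8, 106) = 2, gcd(10, 106) = 2, gcd(12, 106) = 2, gcd(14, 106) = 2, gcd(16, 106) = 2, gcd(18, 106) = 2, gcd(20, 106) = 2, gcd(22, 106) = 2, gcd(24, 106) = 2, gcd(26, 106) = 2, gcd(28, 106) = 2, gcd(30, 106) = 2, gcd(32, 106) = 2, gcd(34, 106) = 2, gcd(36, 106) = 2, gcd(38, 106) = 2, gcd(40, 106) = 2, gcd(42, 106) = 2, gcd(44, 106) = 2, gcd(46, 106) = 2, gcd(48, 106) = 2, gcd(50, 106) = 2, gcd(52, 106) = 2, gcd(53, 106) = 53, gcd(54, 106) = 2, gcd(56, 106) = 2, gcd(58, 106) = 2, gcd(60, 106) = 2, gcd(62, 106) = 2, gcd(64, 106) = 2, gcd(66, 106) = 2, gcd(68, 106) = 2, gcd(70, 106) = 2, gcd(72, 106) = 2, gcd(74, 106) = 2, gcd(76, 106) = 2, gcd(78, 106) = 2, gcd(80, 106) = 2, gcd(82, 106) = 2, gcd(84, 106) = 2, gcd(86, 106) = 2, gcd(88, 106) = 2, gcd(90, 106) = 2, gcd(92, 106) = 2, gcd(94, 106) = 2, gcd(96, 106) = 2, gcd(98, 106) = 2, gcd(100, 106) = 2, gcd(102, 106) = 2, gcd(104, 106) = 2.
All other a ∈ {1, ..., 105} have gcd(a, 106) = 1 and are units. So the nonzero zero-divisors are exactly the 53 values of a appearing in this scan.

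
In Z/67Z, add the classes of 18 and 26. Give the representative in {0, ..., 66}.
44

Both summands are already reduced mod 67. 18 + 26 = 44; 44 = 0·67 + 44, so (18 + 26) mod 67 = 44.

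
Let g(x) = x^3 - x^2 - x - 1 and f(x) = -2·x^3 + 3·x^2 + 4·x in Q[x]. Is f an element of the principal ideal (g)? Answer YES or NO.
In Q[x] the ideal (g) consists of all multiples of g, so f ∈ (g) iff g | f, i.e. iff the remainder of f on division by g is 0. Divide f by g (g is monic, so eliminate the leading term of the running remainder at each step):
  leading term -2·x^3: subtract (-2)·g(x) = -2·x^3 + 2·x^2 + 2·x + 2, leaving x^2 + 2·x - 2
The remainder r(x) = x^2 + 2·x - 2 ≠ 0 (and deg r < deg g), so g ∤ f, i.e. f ∉ (g).

Final answer: NO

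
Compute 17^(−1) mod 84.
Apply the extended Euclidean algorithm to (84, 17), tracking rows (r, s, t) with s·84 + t·17 = r. Each division r_prev = q·r_cur + r_new produces the new row as (previous row) − q·(current row):
  row A: (84, 1, 0)   [1·84 + 0·17 = 84]
  row B: (17, 0, 1)   [0·84 + 1·17 = 17]
  84 = 4·17 + 16   → row C = row A − 4·row B = (16, 1, −4)   [check: 1·84 − 4·17 = 16]
  17 = 1·16 + 1   → row D = row B − 1·row C = (1, −1, 5)   [check: −1·84 + 5·17 = 1]
  16 = 16·1 + 0   → remainder 0, stop. gcd = 1 (last nonzero row D).
The gcd is 1, so 17 is invertible mod 84. The last nonzero row gives −1·84 + 5·17 = 1, so t = 5. So 17^(−1) ≡ 5 (mod 84). Verify: 17 · 5 = 85 ≡ 1 (mod 84). ✓

Final answer: 17^(−1) ≡ 5 (mod 84)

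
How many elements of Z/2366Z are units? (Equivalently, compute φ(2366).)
Z/2366Z has φ(2366) = 936 units

An element a ∈ Z/2366Z is a unit iff gcd(a, 2366) = 1, so the number of units is φ(2366). φ is multiplicative, with φ(p^e) = p^e − p^(e−1). Factorise 2366 = 2 · 7 · 13^2. Then
  φ(2366) = (2 − 1) · (7 − 1) · (13^2 − 13^1) = 1 · 6 · 156 = 936.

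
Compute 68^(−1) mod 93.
Apply the extended Euclidean algorithm to (93, 68), tracking rows (r, s, t) with s·93 + t·68 = r. Each division r_prev = q·r_cur + r_new produces the new row as (previous row) − q·(current row):
  row A: (93, 1, 0)   [1·93 + 0·68 = 93]
  row B: (68, 0, 1)   [0·93 + 1·68 = 68]
  93 = 1·68 + 25   → row C = row A − 1·row B = (25, 1, −1)   [check: 1·93 − 1·68 = 25]
  68 = 2·25 + 18   → row D = row B − 2·row C = (18, −2, 3)   [check: −2·93 + 3·68 = 18]
  25 = 1·18 + 7   → row E = row C − 1·row D = (7, 3, −4)   [check: 3·93 − 4·68 = 7]
  18 = 2·7 + 4   → row F = row D − 2·row E = (4, −8, 11)   [check: −8·93 + 11·68 = 4]
  7 = 1·4 + 3   → row G = row E − 1·row F = (3, 11, −15)   [check: 11·93 − 15·68 = 3]
  4 = 1·3 + 1   → row H = row F − 1·row G = (1, −19, 26)   [check: −19·93 + 26·68 = 1]
  3 = 3·1 + 0   → remainder 0, stop. gcd = 1 (last nonzero row H).
The gcd is 1, so 68 is invertible mod 93. The last nonzero row gives −19·93 + 26·68 = 1, so t = 26. So 68^(−1) ≡ 26 (mod 93). Verify: 68 · 26 = 1768 ≡ 1 (mod 93). ✓

Final answer: 68^(−1) ≡ 26 (mod 93)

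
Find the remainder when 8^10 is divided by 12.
4

Use repeated squaring. Binary(10) = 1010. Walk through the bits of the exponent 10 left-to-right: at each bit after the leading one, square the running value, then multiply by 8 if the bit is 1 (always reducing mod 12):
  bit 1 = 1 (leading): start with 8.
  bit 2 = 0: square 8^2 = 64 ≡ 4 (mod 12).
  bit 3 = 1: square 4^2 = 16 ≡ 4; bit is 1, so multiply 4·8 = 32 ≡ 8 (mod 12).
  bit 4 = 0: square 8^2 = 64 ≡ 4 (mod 12).
Final value: 8^10 ≡ 4 (mod 12).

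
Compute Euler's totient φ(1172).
φ is multiplicative, with φ(p^e) = p^e − p^(e−1). Factorise 1172 = 2^2 · 293. Then
  φ(1172) = (2^2 − 2^1) · (293 − 1) = 2 · 292 = 584.

Final answer: φ(1172) = 584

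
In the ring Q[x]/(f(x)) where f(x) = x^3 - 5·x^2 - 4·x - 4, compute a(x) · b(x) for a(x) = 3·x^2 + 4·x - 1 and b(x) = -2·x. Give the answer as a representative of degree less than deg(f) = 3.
a · b ≡ -38·x^2 - 22·x - 24 (mod f(x))

First multiply in Q[x] without reducing: a · b = -6·x^3 - 8·x^2 + 2·x. Now divide by f(x) = x^3 - 5·x^2 - 4·x - 4, eliminating the leading term at each step:
  leading term -6·x^3: subtract (-6)·f(x) = -6·x^3 + 30·x^2 + 24·x + 24, leaving -38·x^2 - 22·x - 24
The degree is now < 3, so this is the remainder. Hence a · b ≡ -38·x^2 - 22·x - 24 in Q[x]/(f).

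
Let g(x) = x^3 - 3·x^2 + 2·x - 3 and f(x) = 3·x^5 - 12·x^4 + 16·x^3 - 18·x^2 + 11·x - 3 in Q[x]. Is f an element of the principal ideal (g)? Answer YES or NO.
YES

In Q[x] the ideal (g) consists of all multiples of g, so f ∈ (g) iff g | f, i.e. iff the remainder of f on division by g is 0. Divide f by g (g is monic, so eliminate the leading term of the running remainder at each step):
  leading term 3·x^5: subtract (3·x^2)·g(x) = 3·x^5 - 9·x^4 + 6·x^3 - 9·x^2, leaving -3·x^4 + 10·x^3 - 9·x^2 + 11·x - 3
  leading term -3·x^4: subtract (-3·x)·g(x) = -3·x^4 + 9·x^3 - 6·x^2 + 9·x, leaving x^3 - 3·x^2 + 2·x - 3
  leading term x^3: subtract (1)·g(x) = x^3 - 3·x^2 + 2·x - 3, leaving 0
The remainder is 0, so f(x) = g(x) · h(x) with h(x) = 3·x^2 - 3·x + 1. Hence g | f, i.e. f ∈ (g).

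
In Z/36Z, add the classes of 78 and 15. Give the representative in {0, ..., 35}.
Reduce the summands first: 78 ≡ 6 (mod 36), so 78 + 15 ≡ 6 + 15 (mod 36). 6 + 15 = 21; 21 = 0·36 + 21, so (78 + 15) mod 36 = 21.

Final answer: 21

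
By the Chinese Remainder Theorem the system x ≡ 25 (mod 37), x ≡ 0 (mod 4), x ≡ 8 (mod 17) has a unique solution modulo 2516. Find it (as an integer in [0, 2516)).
x ≡ 1912 (mod 2516); the representative in [0, 2516) is 1912

The moduli 37, 4, 17 are pairwise coprime, so by the CRT there is a unique solution mod 37·4·17 = 2516.
Solve by successive substitution. Start with x ≡ 25 (mod 37).
  Combine with x ≡ 0 (mod 4): write x = 25 + 37·t and require 25 + 37·t ≡ 0 (mod 4), i.e. 37·t ≡ 0 − 25 ≡ 3 (mod 4). Since 37^(−1) ≡ 1 (mod 4) (37 ≡ 1 (mod 4)), t ≡ 1·3 ≡ 3 (mod 4). So x ≡ 25 + 37·3 = 136 (mod 148).
  Combine with x ≡ 8 (mod 17): write x = 136 + 148·t and require 136 + 148·t ≡ 8 (mod 17), i.e. 148·t ≡ 8 − 136 ≡ 8 (mod 17). Since 148^(−1) ≡ 10 (mod 17) (148 ≡ 12 (mod 17)), t ≡ 10·8 ≡ 12 (mod 17). So x ≡ 136 + 148·12 = 1912 (mod 2516).
Unique solution in [0, 2516): x = 1912.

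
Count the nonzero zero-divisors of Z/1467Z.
Z/1467Z has 494 nonzero zero-divisors

In Z/1467Z each nonzero element is either a unit (gcd with 1467 is 1) or a zero-divisor (gcd > 1). The number of units is φ(1467): factorise 1467 = 3^2 · 163, so φ(1467) = (3^2 − 3^1) · (163 − 1) = 6 · 162 = 972. The nonzero elements number 1467 − 1 = 1466. Hence the nonzero zero-divisors number 1466 − 972 = 494.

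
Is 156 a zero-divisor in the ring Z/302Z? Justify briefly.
YES

gcd(156, 302) = 2 > 1, so 156 is not a unit in Z/302Z. In Z/nZ every nonzero non-unit is a zero-divisor: explicitly, take b = 302/gcd = 151 ≠ 0 (mod 302); then 156·151 = 23556 = 78·302, i.e. 156·151 ≡ 0 (mod 302). So 156 is a zero-divisor.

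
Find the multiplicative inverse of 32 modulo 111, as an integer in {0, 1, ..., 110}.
Apply the extended Euclidean algorithm to (111, 32), tracking rows (r, s, t) with s·111 + t·32 = r. Each division r_prev = q·r_cur + r_new produces the new row as (previous row) − q·(current row):
  row A: (111, 1, 0)   [1·111 + 0·32 = 111]
  row B: (32, 0, 1)   [0·111 + 1·32 = 32]
  111 = 3·32 + 15   → row C = row A − 3·row B = (15, 1, −3)   [check: 1·111 − 3·32 = 15]
  32 = 2·15 + 2   → row D = row B − 2·row C = (2, −2, 7)   [check: −2·111 + 7·32 = 2]
  15 = 7·2 + 1   → row E = row C − 7·row D = (1, 15, −52)   [check: 15·111 − 52·32 = 1]
  2 = 2·1 + 0   → remainder 0, stop. gcd = 1 (last nonzero row E).
The gcd is 1, so 32 is invertible mod 111. The last nonzero row gives 15·111 − 52·32 = 1, so t = −52. So 32^(−1) ≡ −52 ≡ 59 (mod 111). Verify: 32 · 59 = 1888 ≡ 1 (mod 111). ✓

Final answer: 32^(−1) ≡ 59 (mod 111)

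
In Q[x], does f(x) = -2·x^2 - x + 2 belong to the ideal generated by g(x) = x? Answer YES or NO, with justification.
In Q[x] the ideal (g) consists of all multiples of g, so f ∈ (g) iff g | f, i.e. iff the remainder of f on division by g is 0. Divide f by g (g is monic, so eliminate the leading term of the running remainder at each step):
  leading term -2·x^2: subtract (-2·x)·g(x) = -2·x^2, leaving 2 - x
  leading term -x: subtract (-1)·g(x) = -x, leaving 2
The remainder r(x) = 2 ≠ 0 (and deg r < deg g), so g ∤ f, i.e. f ∉ (g).

Final answer: NO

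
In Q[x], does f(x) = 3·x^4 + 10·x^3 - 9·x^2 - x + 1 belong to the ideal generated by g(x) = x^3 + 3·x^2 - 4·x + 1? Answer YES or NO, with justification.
In Q[x] the ideal (g) consists of all multiples of g, so f ∈ (g) iff g | f, i.e. iff the remainder of f on division by g is 0. Divide f by g (g is monic, so eliminate the leading term of the running remainder at each step):
  leading term 3·x^4: subtract (3·x)·g(x) = 3·x^4 + 9·x^3 - 12·x^2 + 3·x, leaving x^3 + 3·x^2 - 4·x + 1
  leading term x^3: subtract (1)·g(x) = x^3 + 3·x^2 - 4·x + 1, leaving 0
The remainder is 0, so f(x) = g(x) · h(x) with h(x) = 3·x + 1. Hence g | f, i.e. f ∈ (g).

Final answer: YES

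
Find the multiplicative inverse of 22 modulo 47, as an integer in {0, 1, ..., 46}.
22^(−1) ≡ 15 (mod 47)

Apply the extended Euclidean algorithm to (47, 22), tracking rows (r, s, t) with s·47 + t·22 = r. Each division r_prev = q·r_cur + r_new produces the new row as (previous row) − q·(current row):
  row A: (47, 1, 0)   [1·47 + 0·22 = 47]
  row B: (22, 0, 1)   [0·47 + 1·22 = 22]
  47 = 2·22 + 3   → row C = row A − 2·row B = (3, 1, −2)   [check: 1·47 − 2·22 = 3]
  22 = 7·3 + 1   → row D = row B − 7·row C = (1, −7, 15)   [check: −7·47 + 15·22 = 1]
  3 = 3·1 + 0   → remainder 0, stop. gcd = 1 (last nonzero row D).
The gcd is 1, so 22 is invertible mod 47. The last nonzero row gives −7·47 + 15·22 = 1, so t = 15. So 22^(−1) ≡ 15 (mod 47). Verify: 22 · 15 = 330 ≡ 1 (mod 47). ✓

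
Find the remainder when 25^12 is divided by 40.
25

Use repeated squaring. Binary(12) = 1100. Walk through the bits of the exponent 12 left-to-right: at each bit after the leading one, square the running value, then multiply by 25 if the bit is 1 (always reducing mod 40):
  bit 1 = 1 (leading): start with 25.
  bit 2 = 1: square 25^2 = 625 ≡ 25; bit is 1, so multiply 25·25 = 625 ≡ 25 (mod 40).
  bit 3 = 0: square 25^2 = 625 ≡ 25 (mod 40).
  bit 4 = 0: square 25^2 = 625 ≡ 25 (mod 40).
Final value: 25^12 ≡ 25 (mod 40).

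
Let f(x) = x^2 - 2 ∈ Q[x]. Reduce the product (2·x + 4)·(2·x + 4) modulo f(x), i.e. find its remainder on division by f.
a · b ≡ 16·x + 24 (mod f(x))

First multiply in Q[x] without reducing: a · b = 4·x^2 + 16·x + 16. Now divide by f(x) = x^2 - 2, eliminating the leading term at each step:
  leading term 4·x^2: subtract (4)·f(x) = 4·x^2 - 8, leaving 16·x + 24
The degree is now < 2, so this is the remainder. Hence a · b ≡ 16·x + 24 in Q[x]/(f).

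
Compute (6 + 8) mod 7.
Reduce the summands first: 8 ≡ 1 (mod 7), so 6 + 8 ≡ 6 + 1 (mod 7). 6 + 1 = 7; 7 = 1·7 + 0, so (6 + 8) mod 7 = 0.

Final answer: 0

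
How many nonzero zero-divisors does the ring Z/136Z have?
Z/136Z has 71 nonzero zero-divisors

In Z/136Z each nonzero element is either a unit (gcd with 136 is 1) or a zero-divisor (gcd > 1). The number of units is φ(136): factorise 136 = 2^3 · 17, so φ(136) = (2^3 − 2^2) · (17 − 1) = 4 · 16 = 64. The nonzero elements number 136 − 1 = 135. Hence the nonzero zero-divisors number 135 − 64 = 71.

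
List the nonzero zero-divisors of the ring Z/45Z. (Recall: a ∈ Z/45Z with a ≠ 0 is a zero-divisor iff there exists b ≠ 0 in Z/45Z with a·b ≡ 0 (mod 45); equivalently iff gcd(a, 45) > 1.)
An element a ∈ Z/45Z (with a ≠ 0) is a zero-divisor iff gcd(a, 45) > 1 (because a is a unit precisely when gcd(a, n) = 1, and in Z/nZ every nonzero, non-unit element is a zero-divisor). Scan a = 1, ..., 44 and keep those with gcd(a, 45) > 1:
  gcd(3, 45) = 3, gcd(5, 45) = 5, gcd(6, 45) = 3, gcd(9, 45) = 9, gcd(10, 45) = 5, gcd(12, 45) = 3, gcd(15, 45) = 15, gcd(18, 45) = 9, gcd(20, 45) = 5, gcd(21, 45) = 3, gcd(24, 45) = 3, gcd(25, 45) = 5, gcd(27, 45) = 9, gcd(30, 45) = 15, gcd(33, 45) = 3, gcd(35, 45) = 5, gcd(36, 45) = 9, gcd(39, 45) = 3, gcd(40, 45) = 5, gcd(42, 45) = 3.
All other a ∈ {1, ..., 44} have gcd(a, 45) = 1 and are units. So the nonzero zero-divisors are exactly the 20 values of a appearing in this scan.

Final answer: nonzero zero-divisors of Z/45Z = {3, 5, 6, 9, 10, 12, 15, 18, 20, 21, 24, 25, 27, 30, 33, 35, 36, 39, 40, 42}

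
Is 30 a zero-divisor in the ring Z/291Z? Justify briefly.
gcd(30, 291) = 3 > 1, so 30 is not a unit in Z/291Z. In Z/nZ every nonzero non-unit is a zero-divisor: explicitly, take b = 291/gcd = 97 ≠ 0 (mod 291); then 30·97 = 2910 = 10·291, i.e. 30·97 ≡ 0 (mod 291). So 30 is a zero-divisor.

Final answer: YES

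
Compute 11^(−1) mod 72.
Apply the extended Euclidean algorithm to (72, 11), tracking rows (r, s, t) with s·72 + t·11 = r. Each division r_prev = q·r_cur + r_new produces the new row as (previous row) − q·(current row):
  row A: (72, 1, 0)   [1·72 + 0·11 = 72]
  row B: (11, 0, 1)   [0·72 + 1·11 = 11]
  72 = 6·11 + 6   → row C = row A − 6·row B = (6, 1, −6)   [check: 1·72 − 6·11 = 6]
  11 = 1·6 + 5   → row D = row B − 1·row C = (5, −1, 7)   [check: −1·72 + 7·11 = 5]
  6 = 1·5 + 1   → row E = row C − 1·row D = (1, 2, −13)   [check: 2·72 − 13·11 = 1]
  5 = 5·1 + 0   → remainder 0, stop. gcd = 1 (last nonzero row E).
The gcd is 1, so 11 is invertible mod 72. The last nonzero row gives 2·72 − 13·11 = 1, so t = −13. So 11^(−1) ≡ −13 ≡ 59 (mod 72). Verify: 11 · 59 = 649 ≡ 1 (mod 72). ✓

Final answer: 11^(−1) ≡ 59 (mod 72)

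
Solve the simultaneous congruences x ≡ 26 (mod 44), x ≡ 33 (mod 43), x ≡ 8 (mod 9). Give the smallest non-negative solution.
x ≡ 15470 (mod 17028); the representative in [0, 17028) is 15470

The moduli 44, 43, 9 are pairwise coprime, so by the CRT there is a unique solution mod 44·43·9 = 17028.
Solve by successive substitution. Start with x ≡ 26 (mod 44).
  Combine with x ≡ 33 (mod 43): write x = 26 + 44·t and require 26 + 44·t ≡ 33 (mod 43), i.e. 44·t ≡ 33 − 26 ≡ 7 (mod 43). Since 44^(−1) ≡ 1 (mod 43) (44 ≡ 1 (mod 43)), t ≡ 1·7 ≡ 7 (mod 43). So x ≡ 26 + 44·7 = 334 (mod 1892).
  Combine with x ≡ 8 (mod 9): write x = 334 + 1892·t and require 334 + 1892·t ≡ 8 (mod 9), i.e. 1892·t ≡ 8 − 334 ≡ 7 (mod 9). Since 1892^(−1) ≡ 5 (mod 9) (1892 ≡ 2 (mod 9)), t ≡ 5·7 ≡ 8 (mod 9). So x ≡ 334 + 1892·8 = 15470 (mod 17028).
Unique solution in [0, 17028): x = 15470.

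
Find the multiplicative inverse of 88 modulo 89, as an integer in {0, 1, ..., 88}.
88^(−1) ≡ 88 (mod 89)

Apply the extended Euclidean algorithm to (89, 88), tracking rows (r, s, t) with s·89 + t·88 = r. Each division r_prev = q·r_cur + r_new produces the new row as (previous row) − q·(current row):
  row A: (89, 1, 0)   [1·89 + 0·88 = 89]
  row B: (88, 0, 1)   [0·89 + 1·88 = 88]
  89 = 1·88 + 1   → row C = row A − 1·row B = (1, 1, −1)   [check: 1·89 − 1·88 = 1]
  88 = 88·1 + 0   → remainder 0, stop. gcd = 1 (last nonzero row C).
The gcd is 1, so 88 is invertible mod 89. The last nonzero row gives 1·89 − 1·88 = 1, so t = −1. So 88^(−1) ≡ −1 ≡ 88 (mod 89). Verify: 88 · 88 = 7744 ≡ 1 (mod 89). ✓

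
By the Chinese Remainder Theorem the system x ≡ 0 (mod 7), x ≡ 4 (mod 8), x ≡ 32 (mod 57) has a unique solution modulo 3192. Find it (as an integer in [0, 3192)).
x ≡ 2996 (mod 3192); the representative in [0, 3192) is 2996

The moduli 7, 8, 57 are pairwise coprime, so by the CRT there is a unique solution mod 7·8·57 = 3192.
Solve by successive substitution. Start with x ≡ 0 (mod 7).
  Combine with x ≡ 4 (mod 8): write x = 7·t and require 7·t ≡ 4 (mod 8). Since 7^(−1) ≡ 7 (mod 8), t ≡ 7·4 ≡ 4 (mod 8). So x ≡ 7·4 = 28 (mod 56).
  Combine with x ≡ 32 (mod 57): write x = 28 + 56·t and require 28 + 56·t ≡ 32 (mod 57), i.e. 56·t ≡ 32 − 28 ≡ 4 (mod 57). Since 56^(−1) ≡ 56 (mod 57), t ≡ 56·4 ≡ 53 (mod 57). So x ≡ 28 + 56·53 = 2996 (mod 3192).
Unique solution in [0, 3192): x = 2996.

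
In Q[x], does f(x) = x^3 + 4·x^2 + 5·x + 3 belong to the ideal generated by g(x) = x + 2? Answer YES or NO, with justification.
NO

In Q[x] the ideal (g) consists of all multiples of g, so f ∈ (g) iff g | f, i.e. iff the remainder of f on division by g is 0. Divide f by g (g is monic, so eliminate the leading term of the running remainder at each step):
  leading term x^3: subtract (x^2)·g(x) = x^3 + 2·x^2, leaving 2·x^2 + 5·x + 3
  leading term 2·x^2: subtract (2·x)·g(x) = 2·x^2 + 4·x, leaving x + 3
  leading term x: subtract (1)·g(x) = x + 2, leaving 1
The remainder r(x) = 1 ≠ 0 (and deg r < deg g), so g ∤ f, i.e. f ∉ (g).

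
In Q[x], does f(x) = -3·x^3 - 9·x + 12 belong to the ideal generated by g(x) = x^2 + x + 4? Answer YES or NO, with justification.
YES

In Q[x] the ideal (g) consists of all multiples of g, so f ∈ (g) iff g | f, i.e. iff the remainder of f on division by g is 0. Divide f by g (g is monic, so eliminate the leading term of the running remainder at each step):
  leading term -3·x^3: subtract (-3·x)·g(x) = -3·x^3 - 3·x^2 - 12·x, leaving 3·x^2 + 3·x + 12
  leading term 3·x^2: subtract (3)·g(x) = 3·x^2 + 3·x + 12, leaving 0
The remainder is 0, so f(x) = g(x) · h(x) with h(x) = 3 - 3·x. Hence g | f, i.e. f ∈ (g).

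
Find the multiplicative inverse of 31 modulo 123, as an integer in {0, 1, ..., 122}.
31^(−1) ≡ 4 (mod 123)

Apply the extended Euclidean algorithm to (123, 31), tracking rows (r, s, t) with s·123 + t·31 = r. Each division r_prev = q·r_cur + r_new produces the new row as (previous row) − q·(current row):
  row A: (123, 1, 0)   [1·123 + 0·31 = 123]
  row B: (31, 0, 1)   [0·123 + 1·31 = 31]
  123 = 3·31 + 30   → row C = row A − 3·row B = (30, 1, −3)   [check: 1·123 − 3·31 = 30]
  31 = 1·30 + 1   → row D = row B − 1·row C = (1, −1, 4)   [check: −1·123 + 4·31 = 1]
  30 = 30·1 + 0   → remainder 0, stop. gcd = 1 (last nonzero row D).
The gcd is 1, so 31 is invertible mod 123. The last nonzero row gives −1·123 + 4·31 = 1, so t = 4. So 31^(−1) ≡ 4 (mod 123). Verify: 31 · 4 = 124 ≡ 1 (mod 123). ✓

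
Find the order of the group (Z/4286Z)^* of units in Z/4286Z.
(Z/4286Z)^* consists of the classes a with gcd(a, 4286) = 1, so its order is φ(4286). φ is multiplicative, with φ(p^e) = p^e − p^(e−1). Factorise 4286 = 2 · 2143. Then
  φ(4286) = (2 − 1) · (2143 − 1) = 1 · 2142 = 2142.
Thus |(Z/4286Z)^*| = 2142.

Final answer: |(Z/4286Z)^*| = 2142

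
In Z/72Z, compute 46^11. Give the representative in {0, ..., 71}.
Use repeated squaring. Binary(11) = 1011. Walk through the bits of the exponent 11 left-to-right: at each bit after the leading one, square the running value, then multiply by 46 if the bit is 1 (always reducing mod 72):
  bit 1 = 1 (leading): start with 46.
  bit 2 = 0: square 46^2 = 2116 ≡ 28 (mod 72).
  bit 3 = 1: square 28^2 = 784 ≡ 64; bit is 1, so multiply 64·46 = 2944 ≡ 64 (mod 72).
  bit 4 = 1: square 64^2 = 4096 ≡ 64; bit is 1, so multiply 64·46 = 2944 ≡ 64 (mod 72).
Final value: 46^11 ≡ 64 (mod 72).

Final answer: 64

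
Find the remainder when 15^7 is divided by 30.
15

Use repeated squaring. Binary(7) = 111. Walk through the bits of the exponent 7 left-to-right: at each bit after the leading one, square the running value, then multiply by 15 if the bit is 1 (always reducing mod 30):
  bit 1 = 1 (leading): start with 15.
  bit 2 = 1: square 15^2 = 225 ≡ 15; bit is 1, so multiply 15·15 = 225 ≡ 15 (mod 30).
  bit 3 = 1: square 15^2 = 225 ≡ 15; bit is 1, so multiply 15·15 = 225 ≡ 15 (mod 30).
Final value: 15^7 ≡ 15 (mod 30).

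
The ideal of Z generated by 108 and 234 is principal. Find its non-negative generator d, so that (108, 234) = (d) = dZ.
(108, 234) = (18); d = 18

In the PID Z, (a, b) is generated by gcd(a, b). Compute gcd(234, 108) with the extended Euclidean algorithm, tracking rows (r, s, t) with s·234 + t·108 = r:
  row A: (234, 1, 0)   [1·234 + 0·108 = 234]
  row B: (108, 0, 1)   [0·234 + 1·108 = 108]
  234 = 2·108 + 18   → row C = row A − 2·row B = (18, 1, −2)   [check: 1·234 − 2·108 = 18]
  108 = 6·18 + 0   → remainder 0, stop. gcd = 18 (last nonzero row C).
So gcd(108, 234) = 18, with Bézout identity 1·234 − 2·108 = 18. Containment (⊇): the Bézout identity exhibits 18 as an element of (108, 234), giving (18) ⊆ (108, 234). Containment (⊆): since 18 | 108 and 18 | 234 (108 = 18·6, 234 = 18·13), every Z-linear combination of 108 and 234 is divisible by 18, so (108, 234) ⊆ (18). Therefore (108, 234) = (18), d = 18.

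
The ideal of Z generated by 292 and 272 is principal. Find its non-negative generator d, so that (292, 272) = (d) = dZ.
(292, 272) = (4); d = 4

In the PID Z, (a, b) is generated by gcd(a, b). Compute gcd(292, 272) with the extended Euclidean algorithm, tracking rows (r, s, t) with s·292 + t·272 = r:
  row A: (292, 1, 0)   [1·292 + 0·272 = 292]
  row B: (272, 0, 1)   [0·292 + 1·272 = 272]
  292 = 1·272 + 20   → row C = row A − 1·row B = (20, 1, −1)   [check: 1·292 − 1·272 = 20]
  272 = 13·20 + 12   → row D = row B − 13·row C = (12, −13, 14)   [check: −13·292 + 14·272 = 12]
  20 = 1·12 + 8   → row E = row C − 1·row D = (8, 14, −15)   [check: 14·292 − 15·272 = 8]
  12 = 1·8 + 4   → row F = row D − 1·row E = (4, −27, 29)   [check: −27·292 + 29·272 = 4]
  8 = 2·4 + 0   → remainder 0, stop. gcd = 4 (last nonzero row F).
So gcd(292, 272) = 4, with Bézout identity −27·292 + 29·272 = 4. Containment (⊇): the Bézout identity exhibits 4 as an element of (292, 272), giving (4) ⊆ (292, 272). Containment (⊆): since 4 | 292 and 4 | 272 (292 = 4·73, 272 = 4·68), every Z-linear combination of 292 and 272 is divisible by 4, so (292, 272) ⊆ (4). Therefore (292, 272) = (4), d = 4.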